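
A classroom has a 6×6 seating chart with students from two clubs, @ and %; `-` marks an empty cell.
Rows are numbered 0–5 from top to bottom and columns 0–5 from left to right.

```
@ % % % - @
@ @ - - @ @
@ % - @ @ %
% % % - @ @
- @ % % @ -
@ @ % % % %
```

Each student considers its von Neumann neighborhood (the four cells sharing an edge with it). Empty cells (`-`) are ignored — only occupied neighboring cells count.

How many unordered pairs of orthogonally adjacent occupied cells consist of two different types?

Scan each occupied cell's neighbors to the right and below so each pair is counted once.
From row 0: 2 unlike of 6 pairs (running 2/6).
From row 1: 2 unlike of 6 pairs (running 4/12).
From row 2: 4 unlike of 7 pairs (running 8/19).
From row 3: 1 unlike of 6 pairs (running 9/25).
From row 4: 3 unlike of 7 pairs (running 12/32).
From row 5: 1 unlike of 5 pairs (running 13/37).
Total adjacent occupied pairs: 37; unlike-type pairs: 13.

13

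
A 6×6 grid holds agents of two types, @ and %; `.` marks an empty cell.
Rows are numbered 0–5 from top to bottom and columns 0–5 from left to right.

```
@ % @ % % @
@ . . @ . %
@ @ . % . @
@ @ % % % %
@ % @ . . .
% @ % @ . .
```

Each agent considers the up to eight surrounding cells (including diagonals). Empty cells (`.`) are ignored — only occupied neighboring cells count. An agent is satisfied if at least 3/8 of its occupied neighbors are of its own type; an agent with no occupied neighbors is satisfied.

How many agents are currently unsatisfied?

(0,0)@ 1/2 ok
(0,1)% 0/3 unhappy
(0,2)@ 1/3 unhappy
(0,3)% 1/3 unhappy
(0,4)% 2/4 ok
(0,5)@ 0/2 unhappy
(1,0)@ 3/4 ok
(1,3)@ 1/4 unhappy
(1,5)% 1/3 unhappy
(2,0)@ 4/4 ok
(2,1)@ 4/5 ok
(2,3)% 3/4 ok
(2,5)@ 0/3 unhappy
(3,0)@ 4/5 ok
(3,1)@ 5/7 ok
(3,2)% 3/6 ok
(3,3)% 3/4 ok
(3,4)% 3/4 ok
(3,5)% 1/2 ok
(4,0)@ 3/5 ok
(4,1)% 3/8 ok
(4,2)@ 3/7 ok
(5,0)% 1/3 unhappy
(5,1)@ 2/5 ok
(5,2)% 1/4 unhappy
(5,3)@ 1/2 ok
Unsatisfied: (0,1), (0,2), (0,3), (0,5), (1,3), (1,5), (2,5), (5,0), (5,2) — 9 in total.

9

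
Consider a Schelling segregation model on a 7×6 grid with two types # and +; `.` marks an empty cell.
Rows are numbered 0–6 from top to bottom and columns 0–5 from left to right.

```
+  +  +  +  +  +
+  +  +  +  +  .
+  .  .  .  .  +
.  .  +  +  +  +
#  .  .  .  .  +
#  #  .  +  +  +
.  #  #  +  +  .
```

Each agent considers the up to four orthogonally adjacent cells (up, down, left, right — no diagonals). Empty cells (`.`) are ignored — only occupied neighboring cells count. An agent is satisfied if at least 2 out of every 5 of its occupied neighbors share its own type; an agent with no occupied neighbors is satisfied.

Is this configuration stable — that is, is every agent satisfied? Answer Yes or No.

(0,0)+ 2/2 ok
(0,1)+ 3/3 ok
(0,2)+ 3/3 ok
(0,3)+ 3/3 ok
(0,4)+ 3/3 ok
(0,5)+ 1/1 ok
(1,0)+ 3/3 ok
(1,1)+ 3/3 ok
(1,2)+ 3/3 ok
(1,3)+ 3/3 ok
(1,4)+ 2/2 ok
(2,0)+ 1/1 ok
(2,5)+ 1/1 ok
(3,2)+ 1/1 ok
(3,3)+ 2/2 ok
(3,4)+ 2/2 ok
(3,5)+ 3/3 ok
(4,0)# 1/1 ok
(4,5)+ 2/2 ok
(5,0)# 2/2 ok
(5,1)# 2/2 ok
(5,3)+ 2/2 ok
(5,4)+ 3/3 ok
(5,5)+ 2/2 ok
(6,1)# 2/2 ok
(6,2)# 1/2 ok
(6,3)+ 2/3 ok
(6,4)+ 2/2 ok
All meet the threshold, so the configuration is stable.

Yes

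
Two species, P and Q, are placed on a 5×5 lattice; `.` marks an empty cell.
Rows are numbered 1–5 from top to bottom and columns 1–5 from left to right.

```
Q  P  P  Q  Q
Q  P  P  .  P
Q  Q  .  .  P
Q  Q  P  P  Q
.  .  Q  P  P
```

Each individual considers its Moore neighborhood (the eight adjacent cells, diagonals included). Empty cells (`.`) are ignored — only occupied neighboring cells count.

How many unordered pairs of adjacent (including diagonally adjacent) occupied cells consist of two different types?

20

Scan each occupied cell's neighbors to the right and below (and the two forward diagonals) so each pair is counted once.
From row 1: 7 unlike of 14 pairs (running 7/14).
From row 2: 4 unlike of 8 pairs (running 11/22).
From row 3: 2 unlike of 8 pairs (running 13/30).
From row 4: 6 unlike of 12 pairs (running 19/42).
From row 5: 1 unlike of 2 pairs (running 20/44).
Total adjacent occupied pairs: 44; unlike-type pairs: 20.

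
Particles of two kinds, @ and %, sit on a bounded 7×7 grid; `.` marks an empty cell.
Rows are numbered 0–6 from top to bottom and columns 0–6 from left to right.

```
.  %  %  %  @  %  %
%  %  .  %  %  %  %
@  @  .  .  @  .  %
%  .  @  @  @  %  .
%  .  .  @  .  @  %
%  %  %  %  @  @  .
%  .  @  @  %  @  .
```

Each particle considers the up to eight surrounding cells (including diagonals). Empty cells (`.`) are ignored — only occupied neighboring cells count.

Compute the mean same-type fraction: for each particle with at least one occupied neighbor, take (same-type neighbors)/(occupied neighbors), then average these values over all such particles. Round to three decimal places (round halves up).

Row 0: (0,1)% 3/3 · (0,2)% 4/4 · (0,3)% 3/4 · (0,4)@ 0/5 · (0,5)% 4/5 · (0,6)% 3/3
Row 1: (1,0)% 2/4 · (1,1)% 3/5 · (1,3)% 3/5 · (1,4)% 4/6 · (1,5)% 5/7 · (1,6)% 4/4
Row 2: (2,0)@ 1/4 · (2,1)@ 2/5 · (2,4)@ 2/6 · (2,6)% 3/3
Row 3: (3,0)% 1/3 · (3,2)@ 3/3 · (3,3)@ 4/4 · (3,4)@ 4/5 · (3,5)% 2/5
Row 4: (4,0)% 3/3 · (4,3)@ 4/6 · (4,5)@ 3/5 · (4,6)% 1/3
Row 5: (5,0)% 3/3 · (5,1)% 4/5 · (5,2)% 2/5 · (5,3)% 2/6 · (5,4)@ 5/7 · (5,5)@ 3/5
Row 6: (6,0)% 2/2 · (6,2)@ 1/4 · (6,3)@ 2/5 · (6,4)% 1/5 · (6,5)@ 2/3
Sum over 36 particles: 3/3 + 4/4 + 3/4 + 0/5 + 4/5 + 3/3 + 2/4 + 3/5 + 3/5 + 4/6 + 5/7 + 4/4 + 1/4 + 2/5 + 2/6 + 3/3 + 1/3 + 3/3 + 4/4 + 4/5 + 2/5 + 3/3 + 4/6 + 3/5 + 1/3 + 3/3 + 4/5 + 2/5 + 2/6 + 5/7 + 3/5 + 2/2 + 1/4 + 2/5 + 1/5 + 2/3 = 9707/420; mean = 9707/420 ÷ 36 = 9707/15120 = 0.641997… → 0.642.

0.642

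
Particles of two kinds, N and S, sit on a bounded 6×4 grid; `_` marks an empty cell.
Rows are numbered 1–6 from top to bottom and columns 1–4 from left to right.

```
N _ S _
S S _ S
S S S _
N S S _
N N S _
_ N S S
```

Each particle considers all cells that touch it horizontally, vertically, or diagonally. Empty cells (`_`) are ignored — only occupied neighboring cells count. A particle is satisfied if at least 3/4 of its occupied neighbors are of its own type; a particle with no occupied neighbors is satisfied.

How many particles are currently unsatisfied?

(1,1)N 0/2 ✗
(1,3)S 2/2 ✓
(2,1)S 3/4 ✓
(2,2)S 5/6 ✓
(2,4)S 2/2 ✓
(3,1)S 4/5 ✓
(3,2)S 6/7 ✓
(3,3)S 5/5 ✓
(4,1)N 2/5 ✗
(4,2)S 5/8 ✗
(4,3)S 4/5 ✓
(5,1)N 3/4 ✓
(5,2)N 3/7 ✗
(5,3)S 4/6 ✗
(6,2)N 2/4 ✗
(6,3)S 2/4 ✗
(6,4)S 2/2 ✓
Unsatisfied: (1,1), (4,1), (4,2), (5,2), (5,3), (6,2), (6,3) — 7 in total.

7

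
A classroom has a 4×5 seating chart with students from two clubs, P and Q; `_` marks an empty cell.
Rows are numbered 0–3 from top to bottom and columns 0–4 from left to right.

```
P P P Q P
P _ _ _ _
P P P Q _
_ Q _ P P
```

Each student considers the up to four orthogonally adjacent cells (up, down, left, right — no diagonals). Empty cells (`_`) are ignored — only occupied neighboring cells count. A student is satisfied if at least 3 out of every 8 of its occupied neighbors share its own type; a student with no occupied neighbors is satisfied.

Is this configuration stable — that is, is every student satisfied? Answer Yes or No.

No

Row 0: (0,0)P 2/2 satisfied · (0,1)P 2/2 satisfied · (0,2)P 1/2 satisfied · (0,3)Q 0/2 not · (0,4)P 0/1 not
Row 1: (1,0)P 2/2 satisfied
Row 2: (2,0)P 2/2 satisfied · (2,1)P 2/3 satisfied · (2,2)P 1/2 satisfied · (2,3)Q 0/2 not
Row 3: (3,1)Q 0/1 not · (3,3)P 1/2 satisfied · (3,4)P 1/1 satisfied
For instance (0,3) has only 0/2 same-type neighbors, below 3/8.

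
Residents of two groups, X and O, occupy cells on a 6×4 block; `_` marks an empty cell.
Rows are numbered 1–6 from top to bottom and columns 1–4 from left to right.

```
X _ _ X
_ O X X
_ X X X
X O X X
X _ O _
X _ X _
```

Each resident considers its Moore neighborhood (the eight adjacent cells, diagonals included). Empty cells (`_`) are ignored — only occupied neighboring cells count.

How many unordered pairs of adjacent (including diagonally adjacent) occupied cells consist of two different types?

12

Scan each occupied cell's neighbors to the right and below (and the two forward diagonals) so each pair is counted once.
Row 1: X(1,1)–O(2,2)≠ X(1,4)–X(2,4)= X(1,4)–X(2,3)=  → 1/3 unlike.
Row 2: O(2,2)–X(2,3)≠ O(2,2)–X(3,2)≠ O(2,2)–X(3,3)≠ X(2,3)–X(2,4)= X(2,3)–X(3,3)= X(2,3)–X(3,4)= X(2,3)–X(3,2)= X(2,4)–X(3,4)= X(2,4)–X(3,3)=  → 3/9 unlike.
Row 3: X(3,2)–X(3,3)= X(3,2)–O(4,2)≠ X(3,2)–X(4,3)= X(3,2)–X(4,1)= X(3,3)–X(3,4)= X(3,3)–X(4,3)= X(3,3)–X(4,4)= X(3,3)–O(4,2)≠ X(3,4)–X(4,4)= X(3,4)–X(4,3)=  → 2/10 unlike.
Row 4: X(4,1)–O(4,2)≠ X(4,1)–X(5,1)= O(4,2)–X(4,3)≠ O(4,2)–O(5,3)= O(4,2)–X(5,1)≠ X(4,3)–X(4,4)= X(4,3)–O(5,3)≠ X(4,4)–O(5,3)≠  → 5/8 unlike.
Row 5: X(5,1)–X(6,1)= O(5,3)–X(6,3)≠  → 1/2 unlike.
Total adjacent occupied pairs: 32; unlike-type pairs: 12.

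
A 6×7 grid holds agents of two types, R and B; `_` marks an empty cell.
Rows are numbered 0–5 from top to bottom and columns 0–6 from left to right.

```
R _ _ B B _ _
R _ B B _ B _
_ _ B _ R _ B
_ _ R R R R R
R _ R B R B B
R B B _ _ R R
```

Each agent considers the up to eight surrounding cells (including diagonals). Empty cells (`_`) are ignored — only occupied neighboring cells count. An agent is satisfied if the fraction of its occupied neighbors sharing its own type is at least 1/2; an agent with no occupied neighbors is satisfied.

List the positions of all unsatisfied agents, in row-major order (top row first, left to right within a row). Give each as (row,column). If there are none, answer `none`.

(2,6), (3,6), (4,2), (4,3), (4,5), (4,6), (5,1), (5,6)

(0,0)R 1/1 ok
(0,3)B 3/3 ok
(0,4)B 3/3 ok
(1,0)R 1/1 ok
(1,2)B 3/3 ok
(1,3)B 4/5 ok
(1,5)B 2/3 ok
(2,2)B 2/4 ok
(2,4)R 3/5 ok
(2,6)B 1/3 unhappy
(3,2)R 2/4 ok
(3,3)R 5/7 ok
(3,4)R 4/6 ok
(3,5)R 4/7 ok
(3,6)R 1/4 unhappy
(4,0)R 1/2 ok
(4,2)R 2/5 unhappy
(4,3)B 1/6 unhappy
(4,4)R 4/6 ok
(4,5)B 1/7 unhappy
(4,6)B 1/5 unhappy
(5,0)R 1/2 ok
(5,1)B 1/4 unhappy
(5,2)B 2/3 ok
(5,5)R 2/4 ok
(5,6)R 1/3 unhappy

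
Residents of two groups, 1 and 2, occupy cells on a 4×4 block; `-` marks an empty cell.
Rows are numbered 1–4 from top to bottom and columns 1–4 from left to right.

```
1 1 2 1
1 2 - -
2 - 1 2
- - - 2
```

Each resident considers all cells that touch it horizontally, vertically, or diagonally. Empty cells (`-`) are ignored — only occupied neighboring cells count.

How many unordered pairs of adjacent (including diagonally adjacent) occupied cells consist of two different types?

9

Scan each occupied cell's neighbors to the right and below (and the two forward diagonals) so each pair is counted once.
Row 1: 1(1,1)–1(1,2)= 1(1,1)–1(2,1)= 1(1,1)–2(2,2)≠ 1(1,2)–2(1,3)≠ 1(1,2)–2(2,2)≠ 1(1,2)–1(2,1)= 2(1,3)–1(1,4)≠ 2(1,3)–2(2,2)=  → 4/8 unlike.
Row 2: 1(2,1)–2(2,2)≠ 1(2,1)–2(3,1)≠ 2(2,2)–1(3,3)≠ 2(2,2)–2(3,1)=  → 3/4 unlike.
Row 3: 1(3,3)–2(3,4)≠ 1(3,3)–2(4,4)≠ 2(3,4)–2(4,4)=  → 2/3 unlike.
Total adjacent occupied pairs: 15; unlike-type pairs: 9.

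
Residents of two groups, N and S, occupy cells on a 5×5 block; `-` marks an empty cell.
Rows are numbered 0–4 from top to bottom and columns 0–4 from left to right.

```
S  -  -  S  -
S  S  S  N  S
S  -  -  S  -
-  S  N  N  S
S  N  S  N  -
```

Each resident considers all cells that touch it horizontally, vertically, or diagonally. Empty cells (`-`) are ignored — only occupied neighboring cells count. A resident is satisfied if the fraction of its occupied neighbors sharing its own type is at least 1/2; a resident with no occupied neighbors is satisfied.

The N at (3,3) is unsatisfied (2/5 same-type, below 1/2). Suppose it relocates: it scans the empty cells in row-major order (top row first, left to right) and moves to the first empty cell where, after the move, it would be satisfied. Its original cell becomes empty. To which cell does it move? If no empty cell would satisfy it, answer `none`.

(4,4)

Vacating (3,3). Empty cells in order:
  (0,1): 0/4 same-type → still unsatisfied.
  (0,2): 1/4 same-type → still unsatisfied.
  (0,4): 1/3 same-type → still unsatisfied.
  (2,1): 1/6 same-type → still unsatisfied.
  (2,2): 2/6 same-type → still unsatisfied.
  (2,4): 1/4 same-type → still unsatisfied.
  (3,0): 1/4 same-type → still unsatisfied.
  (4,4): 1/2 same-type → satisfied — stop here.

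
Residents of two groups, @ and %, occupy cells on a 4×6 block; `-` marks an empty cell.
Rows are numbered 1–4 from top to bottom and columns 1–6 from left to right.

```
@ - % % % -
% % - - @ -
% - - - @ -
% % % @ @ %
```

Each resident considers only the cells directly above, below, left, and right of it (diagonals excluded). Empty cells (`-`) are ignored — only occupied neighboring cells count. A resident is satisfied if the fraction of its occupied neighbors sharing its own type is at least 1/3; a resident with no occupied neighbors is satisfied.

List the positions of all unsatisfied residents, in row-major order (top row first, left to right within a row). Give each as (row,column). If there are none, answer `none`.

(1,1), (4,6)

Row 1: (1,1)@ 0/1 not · (1,3)% 1/1 satisfied · (1,4)% 2/2 satisfied · (1,5)% 1/2 satisfied
Row 2: (2,1)% 2/3 satisfied · (2,2)% 1/1 satisfied · (2,5)@ 1/2 satisfied
Row 3: (3,1)% 2/2 satisfied · (3,5)@ 2/2 satisfied
Row 4: (4,1)% 2/2 satisfied · (4,2)% 2/2 satisfied · (4,3)% 1/2 satisfied · (4,4)@ 1/2 satisfied · (4,5)@ 2/3 satisfied · (4,6)% 0/1 not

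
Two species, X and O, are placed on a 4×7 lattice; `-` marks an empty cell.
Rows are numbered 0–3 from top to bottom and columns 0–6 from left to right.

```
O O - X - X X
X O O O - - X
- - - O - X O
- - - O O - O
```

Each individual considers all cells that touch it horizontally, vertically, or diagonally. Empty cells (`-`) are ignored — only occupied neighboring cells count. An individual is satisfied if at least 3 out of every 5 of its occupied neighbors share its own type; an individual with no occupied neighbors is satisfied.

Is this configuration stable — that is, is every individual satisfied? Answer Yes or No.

No

(0,0)O 2/3 ok
(0,1)O 3/4 ok
(0,3)X 0/2 unhappy
(0,5)X 2/2 ok
(0,6)X 2/2 ok
(1,0)X 0/3 unhappy
(1,1)O 3/4 ok
(1,2)O 4/5 ok
(1,3)O 2/3 ok
(1,6)X 3/4 ok
(2,3)O 4/4 ok
(2,5)X 1/4 unhappy
(2,6)O 1/3 unhappy
(3,3)O 2/2 ok
(3,4)O 2/3 ok
(3,6)O 1/2 unhappy
For instance (0,3) has only 0/2 same-type neighbors, below 3/5.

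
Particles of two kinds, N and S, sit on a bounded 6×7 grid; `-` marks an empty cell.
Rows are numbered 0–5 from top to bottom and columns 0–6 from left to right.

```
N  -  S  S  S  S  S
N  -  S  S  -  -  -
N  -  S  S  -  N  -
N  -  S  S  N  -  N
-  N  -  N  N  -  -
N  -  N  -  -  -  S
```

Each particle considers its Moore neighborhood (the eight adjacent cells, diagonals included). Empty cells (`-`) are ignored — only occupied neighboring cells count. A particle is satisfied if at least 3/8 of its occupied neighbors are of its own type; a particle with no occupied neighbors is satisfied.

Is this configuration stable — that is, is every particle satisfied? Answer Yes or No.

Row 0: (0,0)N 1/1 ok · (0,2)S 3/3 ok · (0,3)S 4/4 ok · (0,4)S 3/3 ok · (0,5)S 2/2 ok · (0,6)S 1/1 ok
Row 1: (1,0)N 2/2 ok · (1,2)S 5/5 ok · (1,3)S 6/6 ok
Row 2: (2,0)N 2/2 ok · (2,2)S 5/5 ok · (2,3)S 5/6 ok · (2,5)N 2/2 ok
Row 3: (3,0)N 2/2 ok · (3,2)S 3/5 ok · (3,3)S 3/6 ok · (3,4)N 3/5 ok · (3,6)N 1/1 ok
Row 4: (4,1)N 3/4 ok · (4,3)N 3/5 ok · (4,4)N 2/3 ok
Row 5: (5,0)N 1/1 ok · (5,2)N 2/2 ok · (5,6)S 0/0 ok
All meet the threshold, so the configuration is stable.

Yes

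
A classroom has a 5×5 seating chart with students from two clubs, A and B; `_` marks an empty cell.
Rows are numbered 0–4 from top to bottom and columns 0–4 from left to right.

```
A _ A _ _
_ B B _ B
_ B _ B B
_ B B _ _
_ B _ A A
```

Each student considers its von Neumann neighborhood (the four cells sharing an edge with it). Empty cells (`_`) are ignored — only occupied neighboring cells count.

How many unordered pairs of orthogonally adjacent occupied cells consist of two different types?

Scan each occupied cell's neighbors to the right and below so each pair is counted once.
Row 0: A(0,2)–B(1,2)≠  → 1/1 unlike.
Row 1: B(1,1)–B(1,2)= B(1,1)–B(2,1)= B(1,4)–B(2,4)=  → 0/3 unlike.
Row 2: B(2,1)–B(3,1)= B(2,3)–B(2,4)=  → 0/2 unlike.
Row 3: B(3,1)–B(3,2)= B(3,1)–B(4,1)=  → 0/2 unlike.
Row 4: A(4,3)–A(4,4)=  → 0/1 unlike.
Total adjacent occupied pairs: 9; unlike-type pairs: 1.

1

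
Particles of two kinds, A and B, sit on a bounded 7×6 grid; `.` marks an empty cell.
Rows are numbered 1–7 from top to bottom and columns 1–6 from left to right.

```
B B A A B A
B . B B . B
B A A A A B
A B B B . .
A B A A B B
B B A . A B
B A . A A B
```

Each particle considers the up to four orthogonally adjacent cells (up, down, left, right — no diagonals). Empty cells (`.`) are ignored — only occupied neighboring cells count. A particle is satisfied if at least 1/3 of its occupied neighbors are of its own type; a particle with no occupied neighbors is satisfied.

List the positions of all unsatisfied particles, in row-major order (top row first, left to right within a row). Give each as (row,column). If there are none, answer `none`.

(1,5), (1,6), (7,2)

Row 1: (1,1)B 2/2 ✓ · (1,2)B 1/2 ✓ · (1,3)A 1/3 ✓ · (1,4)A 1/3 ✓ · (1,5)B 0/2 ✗ · (1,6)A 0/2 ✗
Row 2: (2,1)B 2/2 ✓ · (2,3)B 1/3 ✓ · (2,4)B 1/3 ✓ · (2,6)B 1/2 ✓
Row 3: (3,1)B 1/3 ✓ · (3,2)A 1/3 ✓ · (3,3)A 2/4 ✓ · (3,4)A 2/4 ✓ · (3,5)A 1/2 ✓ · (3,6)B 1/2 ✓
Row 4: (4,1)A 1/3 ✓ · (4,2)B 2/4 ✓ · (4,3)B 2/4 ✓ · (4,4)B 1/3 ✓
Row 5: (5,1)A 1/3 ✓ · (5,2)B 2/4 ✓ · (5,3)A 2/4 ✓ · (5,4)A 1/3 ✓ · (5,5)B 1/3 ✓ · (5,6)B 2/2 ✓
Row 6: (6,1)B 2/3 ✓ · (6,2)B 2/4 ✓ · (6,3)A 1/2 ✓ · (6,5)A 1/3 ✓ · (6,6)B 2/3 ✓
Row 7: (7,1)B 1/2 ✓ · (7,2)A 0/2 ✗ · (7,4)A 1/1 ✓ · (7,5)A 2/3 ✓ · (7,6)B 1/2 ✓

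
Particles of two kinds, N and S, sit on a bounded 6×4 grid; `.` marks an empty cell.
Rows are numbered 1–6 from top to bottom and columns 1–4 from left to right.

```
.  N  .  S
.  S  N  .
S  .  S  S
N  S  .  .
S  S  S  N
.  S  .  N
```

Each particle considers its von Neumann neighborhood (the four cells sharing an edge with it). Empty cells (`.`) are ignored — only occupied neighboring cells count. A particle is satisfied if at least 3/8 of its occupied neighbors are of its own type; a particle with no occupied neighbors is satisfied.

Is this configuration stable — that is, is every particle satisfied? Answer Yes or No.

Row 1: (1,2)N 0/1 not · (1,4)S 0/0 satisfied
Row 2: (2,2)S 0/2 not · (2,3)N 0/2 not
Row 3: (3,1)S 0/1 not · (3,3)S 1/2 satisfied · (3,4)S 1/1 satisfied
Row 4: (4,1)N 0/3 not · (4,2)S 1/2 satisfied
Row 5: (5,1)S 1/2 satisfied · (5,2)S 4/4 satisfied · (5,3)S 1/2 satisfied · (5,4)N 1/2 satisfied
Row 6: (6,2)S 1/1 satisfied · (6,4)N 1/1 satisfied
For instance (1,2) has only 0/1 same-type neighbors, below 3/8.

No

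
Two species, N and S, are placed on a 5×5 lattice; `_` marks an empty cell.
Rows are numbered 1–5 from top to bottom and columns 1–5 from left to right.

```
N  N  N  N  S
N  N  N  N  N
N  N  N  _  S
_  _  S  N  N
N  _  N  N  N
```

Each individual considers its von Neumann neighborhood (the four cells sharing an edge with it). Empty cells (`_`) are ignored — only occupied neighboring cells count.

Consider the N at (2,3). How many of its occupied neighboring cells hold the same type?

Occupied neighbors of (2,3): (1,3)=N, (3,3)=N, (2,2)=N, (2,4)=N.
Same type (N): 4 of 4.

4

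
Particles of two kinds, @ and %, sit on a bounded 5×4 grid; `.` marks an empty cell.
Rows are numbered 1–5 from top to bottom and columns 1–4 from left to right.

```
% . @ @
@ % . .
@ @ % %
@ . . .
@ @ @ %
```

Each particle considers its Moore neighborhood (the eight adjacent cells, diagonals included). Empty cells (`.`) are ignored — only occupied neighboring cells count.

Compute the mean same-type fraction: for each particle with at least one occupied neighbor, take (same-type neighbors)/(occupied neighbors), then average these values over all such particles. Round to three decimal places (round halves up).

Row 1: (1,1)% 1/2 · (1,3)@ 1/2 · (1,4)@ 1/1
Row 2: (2,1)@ 2/4 · (2,2)% 2/6
Row 3: (3,1)@ 3/4 · (3,2)@ 3/5 · (3,3)% 2/3 · (3,4)% 1/1
Row 4: (4,1)@ 4/4
Row 5: (5,1)@ 2/2 · (5,2)@ 3/3 · (5,3)@ 1/2 · (5,4)% 0/1
Sum over 14 particles: 1/2 + 1/2 + 1/1 + 2/4 + 2/6 + 3/4 + 3/5 + 2/3 + 1/1 + 4/4 + 2/2 + 3/3 + 1/2 + 0/1 = 187/20; mean = 187/20 ÷ 14 = 187/280 = 0.667857… → 0.668.

0.668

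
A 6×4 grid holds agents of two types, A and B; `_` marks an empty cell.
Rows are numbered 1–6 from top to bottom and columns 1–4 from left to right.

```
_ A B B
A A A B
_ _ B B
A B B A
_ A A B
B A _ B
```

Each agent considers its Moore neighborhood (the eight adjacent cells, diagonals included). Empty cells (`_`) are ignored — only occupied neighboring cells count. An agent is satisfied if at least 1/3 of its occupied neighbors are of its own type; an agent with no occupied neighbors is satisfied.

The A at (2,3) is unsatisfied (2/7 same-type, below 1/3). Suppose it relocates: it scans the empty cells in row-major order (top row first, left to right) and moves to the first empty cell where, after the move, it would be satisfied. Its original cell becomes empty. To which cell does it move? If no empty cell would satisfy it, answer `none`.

(1,1)

Vacating (2,3). Empty cells in order:
  (1,1): 3/3 same-type → satisfied — stop here.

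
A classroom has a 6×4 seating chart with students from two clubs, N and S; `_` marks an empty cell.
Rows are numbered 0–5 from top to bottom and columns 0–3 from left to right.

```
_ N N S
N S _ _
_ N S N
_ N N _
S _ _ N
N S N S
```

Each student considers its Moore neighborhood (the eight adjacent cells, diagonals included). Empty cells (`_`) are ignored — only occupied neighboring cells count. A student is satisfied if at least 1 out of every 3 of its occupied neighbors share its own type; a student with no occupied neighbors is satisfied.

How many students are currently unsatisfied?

5

Row 0: (0,1)N 2/3 ok · (0,2)N 1/3 ok · (0,3)S 0/1 unhappy
Row 1: (1,0)N 2/3 ok · (1,1)S 1/5 unhappy
Row 2: (2,1)N 3/5 ok · (2,2)S 1/5 unhappy · (2,3)N 1/2 ok
Row 3: (3,1)N 2/4 ok · (3,2)N 4/5 ok
Row 4: (4,0)S 1/3 ok · (4,3)N 2/3 ok
Row 5: (5,0)N 0/2 unhappy · (5,1)S 1/3 ok · (5,2)N 1/3 ok · (5,3)S 0/2 unhappy
Unsatisfied: (0,3), (1,1), (2,2), (5,0), (5,3) — 5 in total.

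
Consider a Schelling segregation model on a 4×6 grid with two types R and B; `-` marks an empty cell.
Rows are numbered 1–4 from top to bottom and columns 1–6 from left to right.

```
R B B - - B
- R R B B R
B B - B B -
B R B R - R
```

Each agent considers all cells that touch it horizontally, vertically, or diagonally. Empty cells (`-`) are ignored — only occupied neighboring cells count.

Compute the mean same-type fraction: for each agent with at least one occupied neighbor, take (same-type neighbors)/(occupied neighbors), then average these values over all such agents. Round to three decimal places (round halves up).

0.399

Row 1: (1,1)R 1/2 · (1,2)B 1/4 · (1,3)B 2/4 · (1,6)B 1/2
Row 2: (2,2)R 2/6 · (2,3)R 1/6 · (2,4)B 4/5 · (2,5)B 4/5 · (2,6)R 0/3
Row 3: (3,1)B 2/4 · (3,2)B 3/6 · (3,4)B 4/6 · (3,5)B 3/6
Row 4: (4,1)B 2/3 · (4,2)R 0/4 · (4,3)B 2/4 · (4,4)R 0/3 · (4,6)R 0/1
Sum over 18 agents: 1/2 + 1/4 + 2/4 + 1/2 + 2/6 + 1/6 + 4/5 + 4/5 + 0/3 + 2/4 + 3/6 + 4/6 + 3/6 + 2/3 + 0/4 + 2/4 + 0/3 + 0/1 = 431/60; mean = 431/60 ÷ 18 = 431/1080 = 0.399074… → 0.399.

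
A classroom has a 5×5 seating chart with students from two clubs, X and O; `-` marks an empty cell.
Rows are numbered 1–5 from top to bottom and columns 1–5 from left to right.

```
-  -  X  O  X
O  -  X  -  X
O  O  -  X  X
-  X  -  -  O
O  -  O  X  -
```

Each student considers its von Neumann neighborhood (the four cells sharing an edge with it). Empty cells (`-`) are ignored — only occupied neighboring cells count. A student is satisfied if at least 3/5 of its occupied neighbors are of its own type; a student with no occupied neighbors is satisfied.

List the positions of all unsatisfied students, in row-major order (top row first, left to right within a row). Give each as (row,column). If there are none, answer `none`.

Row 1: (1,3)X 1/2 not · (1,4)O 0/2 not · (1,5)X 1/2 not
Row 2: (2,1)O 1/1 satisfied · (2,3)X 1/1 satisfied · (2,5)X 2/2 satisfied
Row 3: (3,1)O 2/2 satisfied · (3,2)O 1/2 not · (3,4)X 1/1 satisfied · (3,5)X 2/3 satisfied
Row 4: (4,2)X 0/1 not · (4,5)O 0/1 not
Row 5: (5,1)O 0/0 satisfied · (5,3)O 0/1 not · (5,4)X 0/1 not

(1,3), (1,4), (1,5), (3,2), (4,2), (4,5), (5,3), (5,4)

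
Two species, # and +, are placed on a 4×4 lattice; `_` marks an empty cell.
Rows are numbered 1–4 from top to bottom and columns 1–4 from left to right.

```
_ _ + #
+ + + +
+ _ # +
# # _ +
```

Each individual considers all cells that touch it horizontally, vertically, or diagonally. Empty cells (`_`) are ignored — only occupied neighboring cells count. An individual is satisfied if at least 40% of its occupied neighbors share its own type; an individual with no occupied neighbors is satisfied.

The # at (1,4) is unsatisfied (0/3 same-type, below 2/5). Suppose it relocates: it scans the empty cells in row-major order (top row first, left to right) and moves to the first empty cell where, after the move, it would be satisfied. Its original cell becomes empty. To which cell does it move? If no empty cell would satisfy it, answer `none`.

(3,2)

Vacating (1,4). Empty cells in order:
  (1,1): 0/2 same-type → still unsatisfied.
  (1,2): 0/4 same-type → still unsatisfied.
  (3,2): 3/7 same-type → satisfied — stop here.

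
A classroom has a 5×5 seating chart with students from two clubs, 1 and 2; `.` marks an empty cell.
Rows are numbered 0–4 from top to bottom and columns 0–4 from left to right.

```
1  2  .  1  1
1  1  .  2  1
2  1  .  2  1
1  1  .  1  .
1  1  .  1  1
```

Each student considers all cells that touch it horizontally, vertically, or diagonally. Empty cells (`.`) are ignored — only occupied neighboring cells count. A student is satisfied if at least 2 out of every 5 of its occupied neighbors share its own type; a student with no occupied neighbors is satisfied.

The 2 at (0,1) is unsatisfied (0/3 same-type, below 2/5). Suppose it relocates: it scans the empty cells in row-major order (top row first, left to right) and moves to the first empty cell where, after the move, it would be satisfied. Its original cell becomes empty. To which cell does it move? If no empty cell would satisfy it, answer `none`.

(1,2)

Vacating (0,1). Empty cells in order:
  (0,2): 1/3 same-type → still unsatisfied.
  (1,2): 2/5 same-type → satisfied — stop here.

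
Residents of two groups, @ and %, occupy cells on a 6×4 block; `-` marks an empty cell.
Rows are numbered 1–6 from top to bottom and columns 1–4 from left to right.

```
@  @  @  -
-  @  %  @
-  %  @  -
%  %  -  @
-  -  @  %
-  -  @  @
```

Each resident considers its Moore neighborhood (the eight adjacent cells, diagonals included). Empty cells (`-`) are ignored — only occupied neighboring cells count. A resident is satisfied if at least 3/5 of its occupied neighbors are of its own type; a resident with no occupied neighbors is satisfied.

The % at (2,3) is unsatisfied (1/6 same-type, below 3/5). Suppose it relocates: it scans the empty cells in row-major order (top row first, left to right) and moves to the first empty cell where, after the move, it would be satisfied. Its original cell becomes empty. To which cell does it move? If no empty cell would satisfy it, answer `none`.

Vacating (2,3). Empty cells in order:
  (1,4): 0/2 same-type → still unsatisfied.
  (2,1): 1/4 same-type → still unsatisfied.
  (3,1): 3/4 same-type → satisfied — stop here.

(3,1)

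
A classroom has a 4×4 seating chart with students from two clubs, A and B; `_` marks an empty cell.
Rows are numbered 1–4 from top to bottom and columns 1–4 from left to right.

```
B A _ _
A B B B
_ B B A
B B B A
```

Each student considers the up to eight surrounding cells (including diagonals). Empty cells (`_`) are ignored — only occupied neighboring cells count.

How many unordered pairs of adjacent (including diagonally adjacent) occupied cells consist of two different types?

Scan each occupied cell's neighbors to the right and below (and the two forward diagonals) so each pair is counted once.
From row 1: 4 unlike of 6 pairs (running 4/6).
From row 2: 4 unlike of 11 pairs (running 8/17).
From row 3: 3 unlike of 10 pairs (running 11/27).
From row 4: 1 unlike of 3 pairs (running 12/30).
Total adjacent occupied pairs: 30; unlike-type pairs: 12.

12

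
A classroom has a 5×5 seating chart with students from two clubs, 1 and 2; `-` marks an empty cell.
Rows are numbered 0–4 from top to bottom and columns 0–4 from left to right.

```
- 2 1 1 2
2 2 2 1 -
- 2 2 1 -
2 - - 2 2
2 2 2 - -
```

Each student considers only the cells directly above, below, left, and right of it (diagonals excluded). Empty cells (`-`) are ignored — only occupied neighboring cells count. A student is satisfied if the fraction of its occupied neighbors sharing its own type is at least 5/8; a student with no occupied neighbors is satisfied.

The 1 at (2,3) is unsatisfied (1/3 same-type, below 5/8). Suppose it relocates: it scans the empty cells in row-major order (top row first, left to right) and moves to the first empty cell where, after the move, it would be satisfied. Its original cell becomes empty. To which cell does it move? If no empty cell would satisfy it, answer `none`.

none

Vacating (2,3). Empty cells in order:
  (0,0): 0/2 same-type → still unsatisfied.
  (1,4): 1/2 same-type → still unsatisfied.
  (2,0): 0/3 same-type → still unsatisfied.
  (2,4): 0/1 same-type → still unsatisfied.
  (3,1): 0/3 same-type → still unsatisfied.
  (3,2): 0/3 same-type → still unsatisfied.
  (4,3): 0/2 same-type → still unsatisfied.
  (4,4): 0/1 same-type → still unsatisfied.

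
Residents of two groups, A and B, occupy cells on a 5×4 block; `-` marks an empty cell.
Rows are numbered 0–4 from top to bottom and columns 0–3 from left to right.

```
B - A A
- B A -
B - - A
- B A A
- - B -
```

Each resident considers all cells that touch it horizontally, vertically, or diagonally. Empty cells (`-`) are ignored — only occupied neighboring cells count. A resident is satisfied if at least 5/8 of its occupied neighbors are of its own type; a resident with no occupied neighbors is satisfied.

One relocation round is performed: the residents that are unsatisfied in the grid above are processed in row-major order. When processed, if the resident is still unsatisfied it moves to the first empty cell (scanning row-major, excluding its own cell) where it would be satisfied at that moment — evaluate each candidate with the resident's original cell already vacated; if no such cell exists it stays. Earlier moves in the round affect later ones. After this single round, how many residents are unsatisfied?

Initially unsatisfied (in order): (1,1), (3,2), (4,2).
  (1,1) → (1,0).
  (3,2) → (1,3).
  (4,2) → (2,1).
Resulting grid:
B - A A
B - A A
B B - A
- B - A
- - - -
All satisfied now.

0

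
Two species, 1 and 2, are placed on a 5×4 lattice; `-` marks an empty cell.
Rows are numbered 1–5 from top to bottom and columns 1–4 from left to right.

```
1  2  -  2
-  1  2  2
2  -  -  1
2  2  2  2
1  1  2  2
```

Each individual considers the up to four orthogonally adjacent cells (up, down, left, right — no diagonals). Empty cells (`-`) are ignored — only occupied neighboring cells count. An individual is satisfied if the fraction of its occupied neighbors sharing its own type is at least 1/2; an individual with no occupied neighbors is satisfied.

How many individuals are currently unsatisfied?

Row 1: (1,1)1 0/1 ✗ · (1,2)2 0/2 ✗ · (1,4)2 1/1 ✓
Row 2: (2,2)1 0/2 ✗ · (2,3)2 1/2 ✓ · (2,4)2 2/3 ✓
Row 3: (3,1)2 1/1 ✓ · (3,4)1 0/2 ✗
Row 4: (4,1)2 2/3 ✓ · (4,2)2 2/3 ✓ · (4,3)2 3/3 ✓ · (4,4)2 2/3 ✓
Row 5: (5,1)1 1/2 ✓ · (5,2)1 1/3 ✗ · (5,3)2 2/3 ✓ · (5,4)2 2/2 ✓
Unsatisfied: (1,1), (1,2), (2,2), (3,4), (5,2) — 5 in total.

5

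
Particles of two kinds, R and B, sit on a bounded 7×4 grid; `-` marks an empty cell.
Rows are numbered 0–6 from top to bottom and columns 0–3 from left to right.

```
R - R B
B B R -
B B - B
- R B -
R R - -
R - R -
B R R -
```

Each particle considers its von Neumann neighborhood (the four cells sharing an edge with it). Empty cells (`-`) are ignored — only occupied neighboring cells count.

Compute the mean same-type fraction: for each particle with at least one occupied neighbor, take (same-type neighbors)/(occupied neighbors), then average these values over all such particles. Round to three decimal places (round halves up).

0.549

Row 0: (0,0)R 0/1 · (0,2)R 1/2 · (0,3)B 0/1
Row 1: (1,0)B 2/3 · (1,1)B 2/3 · (1,2)R 1/2
Row 2: (2,0)B 2/2 · (2,1)B 2/3 · (2,3)B — no occupied neighbors
Row 3: (3,1)R 1/3 · (3,2)B 0/1
Row 4: (4,0)R 2/2 · (4,1)R 2/2
Row 5: (5,0)R 1/2 · (5,2)R 1/1
Row 6: (6,0)B 0/2 · (6,1)R 1/2 · (6,2)R 2/2
Sum over 17 particles: 0/1 + 1/2 + 0/1 + 2/3 + 2/3 + 1/2 + 2/2 + 2/3 + 1/3 + 0/1 + 2/2 + 2/2 + 1/2 + 1/1 + 0/2 + 1/2 + 2/2 = 28/3; mean = 28/3 ÷ 17 = 28/51 = 0.549019… → 0.549.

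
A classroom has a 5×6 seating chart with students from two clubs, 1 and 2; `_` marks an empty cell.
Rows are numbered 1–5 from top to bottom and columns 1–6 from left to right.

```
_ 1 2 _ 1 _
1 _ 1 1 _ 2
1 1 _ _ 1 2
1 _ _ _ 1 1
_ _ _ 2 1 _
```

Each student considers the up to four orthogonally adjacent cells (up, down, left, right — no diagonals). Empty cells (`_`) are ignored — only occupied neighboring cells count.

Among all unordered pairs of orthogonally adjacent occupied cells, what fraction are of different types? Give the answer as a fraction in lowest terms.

Scan each occupied cell's neighbors to the right and below so each pair is counted once.
From row 1: 2 unlike of 2 pairs (running 2/2).
From row 2: 0 unlike of 3 pairs (running 2/5).
From row 3: 2 unlike of 5 pairs (running 4/10).
From row 4: 0 unlike of 2 pairs (running 4/12).
From row 5: 1 unlike of 1 pairs (running 5/13).
Total adjacent occupied pairs: 13; unlike-type pairs: 5.
5/13 is already in lowest terms.

5/13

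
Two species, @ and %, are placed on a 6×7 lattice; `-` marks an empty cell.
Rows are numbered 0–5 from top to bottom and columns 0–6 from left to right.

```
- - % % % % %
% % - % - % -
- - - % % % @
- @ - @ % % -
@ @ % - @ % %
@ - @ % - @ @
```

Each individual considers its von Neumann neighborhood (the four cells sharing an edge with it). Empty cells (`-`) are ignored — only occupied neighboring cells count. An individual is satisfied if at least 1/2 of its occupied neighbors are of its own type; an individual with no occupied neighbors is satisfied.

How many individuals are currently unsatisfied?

(0,2)% 1/1 ✓
(0,3)% 3/3 ✓
(0,4)% 2/2 ✓
(0,5)% 3/3 ✓
(0,6)% 1/1 ✓
(1,0)% 1/1 ✓
(1,1)% 1/1 ✓
(1,3)% 2/2 ✓
(1,5)% 2/2 ✓
(2,3)% 2/3 ✓
(2,4)% 3/3 ✓
(2,5)% 3/4 ✓
(2,6)@ 0/1 ✗
(3,1)@ 1/1 ✓
(3,3)@ 0/2 ✗
(3,4)% 2/4 ✓
(3,5)% 3/3 ✓
(4,0)@ 2/2 ✓
(4,1)@ 2/3 ✓
(4,2)% 0/2 ✗
(4,4)@ 0/2 ✗
(4,5)% 2/4 ✓
(4,6)% 1/2 ✓
(5,0)@ 1/1 ✓
(5,2)@ 0/2 ✗
(5,3)% 0/1 ✗
(5,5)@ 1/2 ✓
(5,6)@ 1/2 ✓
Unsatisfied: (2,6), (3,3), (4,2), (4,4), (5,2), (5,3) — 6 in total.

6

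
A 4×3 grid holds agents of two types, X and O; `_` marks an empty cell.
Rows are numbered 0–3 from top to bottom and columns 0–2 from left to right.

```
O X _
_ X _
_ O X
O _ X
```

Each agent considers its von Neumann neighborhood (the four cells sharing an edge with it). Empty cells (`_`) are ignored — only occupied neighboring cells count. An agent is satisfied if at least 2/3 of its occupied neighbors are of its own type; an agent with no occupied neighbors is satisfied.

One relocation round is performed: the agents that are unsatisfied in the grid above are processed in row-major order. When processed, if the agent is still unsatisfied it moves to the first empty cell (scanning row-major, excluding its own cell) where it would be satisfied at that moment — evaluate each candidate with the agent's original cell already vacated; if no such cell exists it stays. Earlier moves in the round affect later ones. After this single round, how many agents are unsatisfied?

Initially unsatisfied (in order): (0,0), (0,1), (1,1), (2,1), (2,2).
  (0,0) → (2,0).
  (0,1): now satisfied by earlier moves; stays.
  (1,1) → (0,0).
  (2,1): no empty cell satisfies it; stays.
  (2,2) → (0,2).
Resulting grid:
X X X
_ _ _
O O _
O _ X
All satisfied now.

0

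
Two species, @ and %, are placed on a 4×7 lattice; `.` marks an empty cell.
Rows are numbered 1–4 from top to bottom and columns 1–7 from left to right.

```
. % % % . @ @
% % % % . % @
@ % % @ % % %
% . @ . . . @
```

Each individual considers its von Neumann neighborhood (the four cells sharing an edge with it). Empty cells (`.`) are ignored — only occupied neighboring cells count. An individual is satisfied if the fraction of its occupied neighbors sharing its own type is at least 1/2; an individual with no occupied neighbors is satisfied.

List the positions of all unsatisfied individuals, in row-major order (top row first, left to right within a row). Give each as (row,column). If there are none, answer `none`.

(2,6), (2,7), (3,1), (3,4), (3,7), (4,1), (4,3), (4,7)

(1,2)% 2/2 satisfied
(1,3)% 3/3 satisfied
(1,4)% 2/2 satisfied
(1,6)@ 1/2 satisfied
(1,7)@ 2/2 satisfied
(2,1)% 1/2 satisfied
(2,2)% 4/4 satisfied
(2,3)% 4/4 satisfied
(2,4)% 2/3 satisfied
(2,6)% 1/3 not
(2,7)@ 1/3 not
(3,1)@ 0/3 not
(3,2)% 2/3 satisfied
(3,3)% 2/4 satisfied
(3,4)@ 0/3 not
(3,5)% 1/2 satisfied
(3,6)% 3/3 satisfied
(3,7)% 1/3 not
(4,1)% 0/1 not
(4,3)@ 0/1 not
(4,7)@ 0/1 not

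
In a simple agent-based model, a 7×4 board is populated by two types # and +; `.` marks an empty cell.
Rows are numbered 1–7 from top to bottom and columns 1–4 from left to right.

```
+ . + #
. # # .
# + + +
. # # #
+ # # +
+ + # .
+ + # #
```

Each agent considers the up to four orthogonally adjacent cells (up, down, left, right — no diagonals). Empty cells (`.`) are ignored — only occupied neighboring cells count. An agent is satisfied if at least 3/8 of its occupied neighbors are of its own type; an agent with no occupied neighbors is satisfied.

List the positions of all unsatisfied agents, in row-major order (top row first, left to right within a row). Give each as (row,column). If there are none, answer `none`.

(1,3), (1,4), (2,3), (3,1), (3,2), (4,4), (5,4)

(1,1)+ 0/0 satisfied
(1,3)+ 0/2 not
(1,4)# 0/1 not
(2,2)# 1/2 satisfied
(2,3)# 1/3 not
(3,1)# 0/1 not
(3,2)+ 1/4 not
(3,3)+ 2/4 satisfied
(3,4)+ 1/2 satisfied
(4,2)# 2/3 satisfied
(4,3)# 3/4 satisfied
(4,4)# 1/3 not
(5,1)+ 1/2 satisfied
(5,2)# 2/4 satisfied
(5,3)# 3/4 satisfied
(5,4)+ 0/2 not
(6,1)+ 3/3 satisfied
(6,2)+ 2/4 satisfied
(6,3)# 2/3 satisfied
(7,1)+ 2/2 satisfied
(7,2)+ 2/3 satisfied
(7,3)# 2/3 satisfied
(7,4)# 1/1 satisfied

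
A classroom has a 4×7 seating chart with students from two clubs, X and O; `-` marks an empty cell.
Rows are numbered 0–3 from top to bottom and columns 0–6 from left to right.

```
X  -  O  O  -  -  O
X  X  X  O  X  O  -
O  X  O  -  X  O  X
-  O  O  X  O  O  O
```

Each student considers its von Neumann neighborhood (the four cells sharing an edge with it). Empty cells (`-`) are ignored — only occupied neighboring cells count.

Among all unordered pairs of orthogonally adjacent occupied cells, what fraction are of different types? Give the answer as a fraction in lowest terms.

Scan each occupied cell's neighbors to the right and below so each pair is counted once.
Row 0: X(0,0)–X(1,0)= O(0,2)–O(0,3)= O(0,2)–X(1,2)≠ O(0,3)–O(1,3)=  → 1/4 unlike.
Row 1: X(1,0)–X(1,1)= X(1,0)–O(2,0)≠ X(1,1)–X(1,2)= X(1,1)–X(2,1)= X(1,2)–O(1,3)≠ X(1,2)–O(2,2)≠ O(1,3)–X(1,4)≠ X(1,4)–O(1,5)≠ X(1,4)–X(2,4)= O(1,5)–O(2,5)=  → 5/10 unlike.
Row 2: O(2,0)–X(2,1)≠ X(2,1)–O(2,2)≠ X(2,1)–O(3,1)≠ O(2,2)–O(3,2)= X(2,4)–O(2,5)≠ X(2,4)–O(3,4)≠ O(2,5)–X(2,6)≠ O(2,5)–O(3,5)= X(2,6)–O(3,6)≠  → 7/9 unlike.
Row 3: O(3,1)–O(3,2)= O(3,2)–X(3,3)≠ X(3,3)–O(3,4)≠ O(3,4)–O(3,5)= O(3,5)–O(3,6)=  → 2/5 unlike.
Total adjacent occupied pairs: 28; unlike-type pairs: 15.
15/28 is already in lowest terms.

15/28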